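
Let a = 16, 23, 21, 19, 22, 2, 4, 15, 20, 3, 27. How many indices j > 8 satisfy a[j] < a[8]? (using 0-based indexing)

The element at index 8 is 20.
Elements after it: 3, 27
Those smaller than 20: 3

1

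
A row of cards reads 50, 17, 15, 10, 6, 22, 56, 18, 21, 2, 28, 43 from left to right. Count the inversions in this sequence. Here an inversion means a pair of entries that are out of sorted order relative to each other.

There are 30 out-of-order pairs.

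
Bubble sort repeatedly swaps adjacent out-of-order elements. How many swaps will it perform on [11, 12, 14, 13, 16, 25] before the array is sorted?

Minimum adjacent swaps = number of inversions (each swap of adjacent out-of-order elements removes one inversion and no swap can remove more).
Count inversions — for each element, later elements that are smaller:
11: none → 0
12: none → 0
14: 13 → 1
13: none → 0
16: none → 0
25: none → 0
Total inversions: 0 + 0 + 1 + 0 + 0 + 0 = 1

1 swap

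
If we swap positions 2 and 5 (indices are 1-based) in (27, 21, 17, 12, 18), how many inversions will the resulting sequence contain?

Positions 2 and 5 hold 21 and 18; after swapping, the array is [27, 18, 17, 12, 21].
For each element, count later entries that are smaller:
27: 4
18: 2
17: 1
12: 0
21: 0
Sum: 4 + 2 + 1 + 0 + 0 = 7

7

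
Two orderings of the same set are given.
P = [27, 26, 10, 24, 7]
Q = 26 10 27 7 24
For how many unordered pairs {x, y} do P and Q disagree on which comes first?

There are 3 disagreeing pairs.

Assign each item its position (1..5) in the first ordering, then rewrite the second ordering as that position sequence:
positions: 27→1, 26→2, 10→3, 24→4, 7→5
second ordering as positions: [2, 3, 1, 5, 4]
Discordant pairs = inversions in this position sequence.
2: 1 → 1
3: 1 → 1
1: 0
5: 4 → 1
4: 0
Total: 1 + 1 + 0 + 1 + 0 = 3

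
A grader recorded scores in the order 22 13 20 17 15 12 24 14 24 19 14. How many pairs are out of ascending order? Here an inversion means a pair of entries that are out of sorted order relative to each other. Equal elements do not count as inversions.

Element-by-element contributions:
22 → 13, 20, 17, 15, 12, 14, 19, 14 → 8
13 → 12 → 1
20 → 17, 15, 12, 14, 19, 14 → 6
17 → 15, 12, 14, 14 → 4
15 → 12, 14, 14 → 3
12 → none → 0
24 → 14, 19, 14 → 3
14 → none → 0
24 → 19, 14 → 2
19 → 14 → 1
14 → none → 0
Sum: 8 + 1 + 6 + 4 + 3 + 0 + 3 + 0 + 2 + 1 + 0 = 28

28 inversions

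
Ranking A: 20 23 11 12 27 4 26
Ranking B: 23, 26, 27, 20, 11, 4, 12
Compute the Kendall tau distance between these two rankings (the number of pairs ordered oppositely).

Assign each item its position (1..7) in the first ordering, then rewrite the second ordering as that position sequence:
positions: 20→1, 23→2, 11→3, 12→4, 27→5, 4→6, 26→7
second ordering as positions: [2, 7, 5, 1, 3, 6, 4]
Discordant pairs = inversions in this position sequence.
2: 1 → 1
7: 5, 1, 3, 6, 4 → 5
5: 1, 3, 4 → 3
1: 0
3: 0
6: 4 → 1
4: 0
Total: 1 + 5 + 3 + 0 + 0 + 1 + 0 = 10

10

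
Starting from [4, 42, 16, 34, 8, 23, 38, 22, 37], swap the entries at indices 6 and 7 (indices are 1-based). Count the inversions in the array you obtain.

15 inversions

Positions 6 and 7 hold 23 and 38; after swapping, the array is [4, 42, 16, 34, 8, 38, 23, 22, 37].
For each element, count later entries that are smaller:
4 → none → 0
42 → 16, 34, 8, 38, 23, 22, 37 → 7
16 → 8 → 1
34 → 8, 23, 22 → 3
8 → none → 0
38 → 23, 22, 37 → 3
23 → 22 → 1
22 → none → 0
37 → none → 0
Sum: 0 + 7 + 1 + 3 + 0 + 3 + 1 + 0 + 0 = 15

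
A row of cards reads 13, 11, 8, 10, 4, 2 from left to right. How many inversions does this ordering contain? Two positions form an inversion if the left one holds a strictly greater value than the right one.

Element-by-element contributions:
13 → 11, 8, 10, 4, 2 → 5
11 → 8, 10, 4, 2 → 4
8 → 4, 2 → 2
10 → 4, 2 → 2
4 → 2 → 1
2 → none → 0
Sum: 5 + 4 + 2 + 2 + 1 + 0 = 14

14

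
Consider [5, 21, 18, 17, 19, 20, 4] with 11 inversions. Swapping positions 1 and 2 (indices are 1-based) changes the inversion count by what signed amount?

+1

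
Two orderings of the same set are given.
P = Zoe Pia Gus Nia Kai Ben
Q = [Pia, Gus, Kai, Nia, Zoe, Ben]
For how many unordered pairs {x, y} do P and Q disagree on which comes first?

Assign each item its position (1..6) in the first ordering, then rewrite the second ordering as that position sequence:
positions: Zoe→1, Pia→2, Gus→3, Nia→4, Kai→5, Ben→6
second ordering as positions: [2, 3, 5, 4, 1, 6]
Discordant pairs = inversions in this position sequence.
2: 1 → 1
3: 1 → 1
5: 4, 1 → 2
4: 1 → 1
1: 0
6: 0
Total: 1 + 1 + 2 + 1 + 0 + 0 = 5

5 disagreeing pairs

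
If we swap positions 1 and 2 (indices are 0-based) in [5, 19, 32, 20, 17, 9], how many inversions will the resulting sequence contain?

Positions 1 and 2 hold 19 and 32; after swapping, the array is [5, 32, 19, 20, 17, 9].
For each element, count later entries that are smaller:
5: 0
32: 4
19: 2
20: 2
17: 1
9: 0
Sum: 0 + 4 + 2 + 2 + 1 + 0 = 9

9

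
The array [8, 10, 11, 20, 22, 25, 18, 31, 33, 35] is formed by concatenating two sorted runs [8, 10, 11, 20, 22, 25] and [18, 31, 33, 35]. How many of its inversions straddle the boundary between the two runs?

For each element r of the right run, count left-run elements greater than r:
r = 18: 20, 22, 25 → 3
r = 31: none → 0
r = 33: none → 0
r = 35: none → 0
Cross-inversions: 3 + 0 + 0 + 0 = 3

3 cross-inversions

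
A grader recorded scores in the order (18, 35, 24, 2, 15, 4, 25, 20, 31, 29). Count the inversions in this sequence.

18

Sweep left to right; for each value list the smaller values that follow it:
18: 3
35: 8
24: 4
2: 0
15: 1
4: 0
25: 1
20: 0
31: 1
29: 0
Sum: 3 + 8 + 4 + 0 + 1 + 0 + 1 + 0 + 1 + 0 = 18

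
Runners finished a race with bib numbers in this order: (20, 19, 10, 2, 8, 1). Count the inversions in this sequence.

14

Element-by-element contributions:
20: 5
19: 4
10: 3
2: 1
8: 1
1: 0
Sum: 5 + 4 + 3 + 1 + 1 + 0 = 14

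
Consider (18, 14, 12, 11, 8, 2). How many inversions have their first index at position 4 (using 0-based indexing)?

1

The element at index 4 is 8.
Elements after it: 2
Those smaller than 8: 2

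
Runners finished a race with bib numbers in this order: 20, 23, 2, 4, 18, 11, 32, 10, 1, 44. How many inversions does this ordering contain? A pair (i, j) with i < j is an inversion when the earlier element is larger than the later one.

There are 22 out-of-order pairs.

For each element, count later entries that are smaller:
20: 6
23: 6
2: 1
4: 1
18: 3
11: 2
32: 2
10: 1
1: 0
44: 0
Sum: 6 + 6 + 1 + 1 + 3 + 2 + 2 + 1 + 0 + 0 = 22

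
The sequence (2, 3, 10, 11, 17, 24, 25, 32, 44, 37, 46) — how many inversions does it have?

1

Element-by-element contributions:
2: 0
3: 0
10: 0
11: 0
17: 0
24: 0
25: 0
32: 0
44: 1
37: 0
46: 0
Sum: 0 + 0 + 0 + 0 + 0 + 0 + 0 + 0 + 1 + 0 + 0 = 1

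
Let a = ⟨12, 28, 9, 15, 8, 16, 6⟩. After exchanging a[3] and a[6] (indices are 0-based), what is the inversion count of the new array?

11 inversions

Positions 3 and 6 hold 15 and 6; after swapping, the array is [12, 28, 9, 6, 8, 16, 15].
Element-by-element contributions:
12 → 9, 6, 8 → 3
28 → 9, 6, 8, 16, 15 → 5
9 → 6, 8 → 2
6 → none → 0
8 → none → 0
16 → 15 → 1
15 → none → 0
Sum: 3 + 5 + 2 + 0 + 0 + 1 + 0 = 11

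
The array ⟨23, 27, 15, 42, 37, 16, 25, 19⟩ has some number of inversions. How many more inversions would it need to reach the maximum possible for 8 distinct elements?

13

Maximum inversions for 8 distinct elements is C(8, 2) = 8·7/2 = 28.
Current inversions — for each element, count later smaller elements:
23: 3
27: 4
15: 0
42: 4
37: 3
16: 0
25: 1
19: 0
Current total: 3 + 4 + 0 + 4 + 3 + 0 + 1 + 0 = 15
Shortfall: 28 − 15 = 13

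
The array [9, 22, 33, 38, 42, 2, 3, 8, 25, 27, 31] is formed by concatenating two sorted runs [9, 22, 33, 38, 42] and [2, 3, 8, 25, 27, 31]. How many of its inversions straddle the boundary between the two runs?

Count, for every r in R, how many entries of L exceed r:
r = 2: 9, 22, 33, 38, 42 → 5
r = 3: 9, 22, 33, 38, 42 → 5
r = 8: 9, 22, 33, 38, 42 → 5
r = 25: 33, 38, 42 → 3
r = 27: 33, 38, 42 → 3
r = 31: 33, 38, 42 → 3
Cross-inversions: 5 + 5 + 5 + 3 + 3 + 3 = 24

24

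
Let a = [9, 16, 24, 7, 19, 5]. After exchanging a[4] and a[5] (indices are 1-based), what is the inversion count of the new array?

Positions 4 and 5 hold 7 and 19; after swapping, the array is [9, 16, 24, 19, 7, 5].
For each element, count later entries that are smaller:
9 → 7, 5 → 2
16 → 7, 5 → 2
24 → 19, 7, 5 → 3
19 → 7, 5 → 2
7 → 5 → 1
5 → none → 0
Sum: 2 + 2 + 3 + 2 + 1 + 0 = 10

10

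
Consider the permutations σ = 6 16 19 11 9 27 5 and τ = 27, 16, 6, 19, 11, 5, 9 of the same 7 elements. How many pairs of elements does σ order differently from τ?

7 discordant pairs

Assign each item its position (1..7) in the first ordering, then rewrite the second ordering as that position sequence:
positions: 6→1, 16→2, 19→3, 11→4, 9→5, 27→6, 5→7
second ordering as positions: [6, 2, 1, 3, 4, 7, 5]
Discordant pairs = inversions in this position sequence.
6: 2, 1, 3, 4, 5 → 5
2: 1 → 1
1: 0
3: 0
4: 0
7: 5 → 1
5: 0
Total: 5 + 1 + 0 + 0 + 0 + 1 + 0 = 7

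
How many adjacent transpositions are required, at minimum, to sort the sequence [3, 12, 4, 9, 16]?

The minimum number of adjacent swaps to sort an array equals its inversion count, since every such swap removes exactly one inversion.
Count inversions — for each element, later elements that are smaller:
3: none → 0
12: 4, 9 → 2
4: none → 0
9: none → 0
16: none → 0
Total inversions: 0 + 2 + 0 + 0 + 0 = 2

2 swaps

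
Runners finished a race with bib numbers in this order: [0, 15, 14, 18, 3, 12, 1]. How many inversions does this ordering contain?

Inversion pairs (indices are 0-based):
(1,2): 15 > 14
(1,4): 15 > 3
(1,5): 15 > 12
(1,6): 15 > 1
(2,4): 14 > 3
(2,5): 14 > 12
(2,6): 14 > 1
(3,4): 18 > 3
(3,5): 18 > 12
(3,6): 18 > 1
(4,6): 3 > 1
(5,6): 12 > 1
That's 12 pairs.

There are 12 inversions.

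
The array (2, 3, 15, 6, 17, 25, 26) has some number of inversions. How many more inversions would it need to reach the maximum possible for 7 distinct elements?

20

Maximum inversions for 7 distinct elements is C(7, 2) = 7·6/2 = 21.
Current inversions — for each element, count later smaller elements:
2: 0
3: 0
15: 1
6: 0
17: 0
25: 0
26: 0
Current total: 0 + 0 + 1 + 0 + 0 + 0 + 0 = 1
Shortfall: 21 − 1 = 20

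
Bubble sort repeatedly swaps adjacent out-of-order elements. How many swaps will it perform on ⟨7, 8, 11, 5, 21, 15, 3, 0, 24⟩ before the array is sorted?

The minimum number of adjacent swaps to sort an array equals its inversion count, since every such swap removes exactly one inversion.
Count inversions — for each element, later elements that are smaller:
7: 5, 3, 0 → 3
8: 5, 3, 0 → 3
11: 5, 3, 0 → 3
5: 3, 0 → 2
21: 15, 3, 0 → 3
15: 3, 0 → 2
3: 0 → 1
0: none → 0
24: none → 0
Total inversions: 3 + 3 + 3 + 2 + 3 + 2 + 1 + 0 + 0 = 17

17 adjacent swaps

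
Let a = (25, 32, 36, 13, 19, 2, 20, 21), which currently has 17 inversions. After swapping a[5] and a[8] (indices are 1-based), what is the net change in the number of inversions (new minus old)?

+3

Positions 5 and 8 hold 19 and 21; after swapping, the array is [25, 32, 36, 13, 21, 2, 20, 19].
Sweep left to right; for each value list the smaller values that follow it:
25 → 13, 21, 2, 20, 19 → 5
32 → 13, 21, 2, 20, 19 → 5
36 → 13, 21, 2, 20, 19 → 5
13 → 2 → 1
21 → 2, 20, 19 → 3
2 → none → 0
20 → 19 → 1
19 → none → 0
Sum: 5 + 5 + 5 + 1 + 3 + 0 + 1 + 0 = 20
Change: 20 − 17 = +3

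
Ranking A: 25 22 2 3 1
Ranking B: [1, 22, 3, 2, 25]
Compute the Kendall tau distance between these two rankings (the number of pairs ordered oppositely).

Assign each item its position (1..5) in the first ordering, then rewrite the second ordering as that position sequence:
positions: 25→1, 22→2, 2→3, 3→4, 1→5
second ordering as positions: [5, 2, 4, 3, 1]
Discordant pairs = inversions in this position sequence.
5: 2, 4, 3, 1 → 4
2: 1 → 1
4: 3, 1 → 2
3: 1 → 1
1: 0
Total: 4 + 1 + 2 + 1 + 0 = 8

There are 8 discordant pairs.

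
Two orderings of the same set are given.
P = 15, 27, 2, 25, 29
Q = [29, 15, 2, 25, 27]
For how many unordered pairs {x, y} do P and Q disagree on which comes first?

Assign each item its position (1..5) in the first ordering, then rewrite the second ordering as that position sequence:
positions: 15→1, 27→2, 2→3, 25→4, 29→5
second ordering as positions: [5, 1, 3, 4, 2]
Discordant pairs = inversions in this position sequence.
5: 1, 3, 4, 2 → 4
1: 0
3: 2 → 1
4: 2 → 1
2: 0
Total: 4 + 0 + 1 + 1 + 0 = 6

Disagreeing pairs: 6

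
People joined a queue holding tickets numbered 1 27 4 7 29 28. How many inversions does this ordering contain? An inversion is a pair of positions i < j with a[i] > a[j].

3 inversions

Sweep left to right; for each value list the smaller values that follow it:
1: 0
27: 2
4: 0
7: 0
29: 1
28: 0
Sum: 0 + 2 + 0 + 0 + 1 + 0 = 3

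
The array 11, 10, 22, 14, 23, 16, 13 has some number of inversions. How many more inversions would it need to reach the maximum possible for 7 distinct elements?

13

Maximum inversions for 7 distinct elements is C(7, 2) = 7·6/2 = 21.
Current inversions — for each element, count later smaller elements:
11: 1
10: 0
22: 3
14: 1
23: 2
16: 1
13: 0
Current total: 1 + 0 + 3 + 1 + 2 + 1 + 0 = 8
Shortfall: 21 − 8 = 13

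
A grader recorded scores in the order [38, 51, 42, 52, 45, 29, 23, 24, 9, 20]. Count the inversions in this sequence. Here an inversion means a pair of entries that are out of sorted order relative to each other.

For each element, count later entries that are smaller:
38 → 29, 23, 24, 9, 20 → 5
51 → 42, 45, 29, 23, 24, 9, 20 → 7
42 → 29, 23, 24, 9, 20 → 5
52 → 45, 29, 23, 24, 9, 20 → 6
45 → 29, 23, 24, 9, 20 → 5
29 → 23, 24, 9, 20 → 4
23 → 9, 20 → 2
24 → 9, 20 → 2
9 → none → 0
20 → none → 0
Sum: 5 + 7 + 5 + 6 + 5 + 4 + 2 + 2 + 0 + 0 = 36

36 out-of-order pairs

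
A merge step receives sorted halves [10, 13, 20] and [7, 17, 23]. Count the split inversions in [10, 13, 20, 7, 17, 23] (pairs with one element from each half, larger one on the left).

Take each right-half value and tally the left-half values above it:
r = 7: 10, 13, 20 → 3
r = 17: 20 → 1
r = 23: none → 0
Cross-inversions: 3 + 1 + 0 = 4

4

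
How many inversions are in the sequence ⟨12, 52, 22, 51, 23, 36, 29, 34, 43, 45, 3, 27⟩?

33

Count, for each position, how many later elements it exceeds:
12: 1
52: 10
22: 1
51: 8
23: 1
36: 4
29: 2
34: 2
43: 2
45: 2
3: 0
27: 0
Sum: 1 + 10 + 1 + 8 + 1 + 4 + 2 + 2 + 2 + 2 + 0 + 0 = 33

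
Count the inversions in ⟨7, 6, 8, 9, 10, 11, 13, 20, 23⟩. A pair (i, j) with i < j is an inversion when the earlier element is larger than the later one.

Sweep left to right; for each value list the smaller values that follow it:
7 → 6 → 1
6 → none → 0
8 → none → 0
9 → none → 0
10 → none → 0
11 → none → 0
13 → none → 0
20 → none → 0
23 → none → 0
Sum: 1 + 0 + 0 + 0 + 0 + 0 + 0 + 0 + 0 = 1

1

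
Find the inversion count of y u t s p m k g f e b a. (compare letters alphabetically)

66

For each element, count later entries that are smaller:
y → u, t, s, p, m, k, g, f, e, b, a → 11
u → t, s, p, m, k, g, f, e, b, a → 10
t → s, p, m, k, g, f, e, b, a → 9
s → p, m, k, g, f, e, b, a → 8
p → m, k, g, f, e, b, a → 7
m → k, g, f, e, b, a → 6
k → g, f, e, b, a → 5
g → f, e, b, a → 4
f → e, b, a → 3
e → b, a → 2
b → a → 1
a → none → 0
Sum: 11 + 10 + 9 + 8 + 7 + 6 + 5 + 4 + 3 + 2 + 1 + 0 = 66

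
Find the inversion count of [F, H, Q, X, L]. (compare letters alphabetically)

2 inversions

Out-of-order index pairs (1-indexed):
(3,5): Q > L
(4,5): X > L
That's 2 pairs.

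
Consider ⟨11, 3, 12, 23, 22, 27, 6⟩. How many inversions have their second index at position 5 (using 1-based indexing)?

The element at index 5 is 22.
Elements before it: 11, 3, 12, 23
Those larger than 22: 23

1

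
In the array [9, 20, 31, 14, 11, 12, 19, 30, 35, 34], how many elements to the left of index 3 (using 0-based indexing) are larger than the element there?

2

The element at index 3 is 14.
Elements before it: 9, 20, 31
Those larger than 14: 20, 31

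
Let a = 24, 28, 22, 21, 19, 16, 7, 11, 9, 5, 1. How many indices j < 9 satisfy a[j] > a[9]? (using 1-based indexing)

The element at index 9 is 9.
Elements before it: 24, 28, 22, 21, 19, 16, 7, 11
Those larger than 9: 24, 28, 22, 21, 19, 16, 11

7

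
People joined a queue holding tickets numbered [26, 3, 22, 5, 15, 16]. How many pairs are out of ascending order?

8

Sweep left to right; for each value list the smaller values that follow it:
26 → 3, 22, 5, 15, 16 → 5
3 → none → 0
22 → 5, 15, 16 → 3
5 → none → 0
15 → none → 0
16 → none → 0
Sum: 5 + 0 + 3 + 0 + 0 + 0 = 8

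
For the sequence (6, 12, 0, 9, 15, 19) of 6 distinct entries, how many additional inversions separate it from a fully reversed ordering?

12 inversions short

Maximum inversions for 6 distinct elements is C(6, 2) = 6·5/2 = 15.
Current inversions — for each element, count later smaller elements:
6: 1
12: 2
0: 0
9: 0
15: 0
19: 0
Current total: 1 + 2 + 0 + 0 + 0 + 0 = 3
Shortfall: 15 − 3 = 12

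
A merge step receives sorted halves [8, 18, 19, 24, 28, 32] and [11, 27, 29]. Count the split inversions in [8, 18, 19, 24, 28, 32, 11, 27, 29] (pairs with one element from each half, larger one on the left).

8

Count, for every r in R, how many entries of L exceed r:
r = 11: 18, 19, 24, 28, 32 → 5
r = 27: 28, 32 → 2
r = 29: 32 → 1
Cross-inversions: 5 + 2 + 1 = 8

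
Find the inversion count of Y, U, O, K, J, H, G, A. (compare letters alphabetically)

For each element, count later entries that are smaller:
Y: 7
U: 6
O: 5
K: 4
J: 3
H: 2
G: 1
A: 0
Sum: 7 + 6 + 5 + 4 + 3 + 2 + 1 + 0 = 28

28 out-of-order pairs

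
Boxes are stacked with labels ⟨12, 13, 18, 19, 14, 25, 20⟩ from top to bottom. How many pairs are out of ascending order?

Sweep left to right; for each value list the smaller values that follow it:
12 → none → 0
13 → none → 0
18 → 14 → 1
19 → 14 → 1
14 → none → 0
25 → 20 → 1
20 → none → 0
Sum: 0 + 0 + 1 + 1 + 0 + 1 + 0 = 3

3 inversions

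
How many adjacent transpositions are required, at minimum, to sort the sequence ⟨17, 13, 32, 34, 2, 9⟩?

Each adjacent swap fixes exactly one inversion, so the minimum swap count equals the number of inversions.
Count inversions — for each element, later elements that are smaller:
17: 13, 2, 9 → 3
13: 2, 9 → 2
32: 2, 9 → 2
34: 2, 9 → 2
2: none → 0
9: none → 0
Total inversions: 3 + 2 + 2 + 2 + 0 + 0 = 9

9 adjacent swaps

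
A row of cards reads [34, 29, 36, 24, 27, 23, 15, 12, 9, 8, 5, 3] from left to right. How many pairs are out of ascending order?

63

Sweep left to right; for each value list the smaller values that follow it:
34: 10
29: 9
36: 9
24: 7
27: 7
23: 6
15: 5
12: 4
9: 3
8: 2
5: 1
3: 0
Sum: 10 + 9 + 9 + 7 + 7 + 6 + 5 + 4 + 3 + 2 + 1 + 0 = 63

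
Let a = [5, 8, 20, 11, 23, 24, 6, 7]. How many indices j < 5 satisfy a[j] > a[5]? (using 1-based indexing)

0

The element at index 5 is 23.
Elements before it: 5, 8, 20, 11
None of them are larger than 23.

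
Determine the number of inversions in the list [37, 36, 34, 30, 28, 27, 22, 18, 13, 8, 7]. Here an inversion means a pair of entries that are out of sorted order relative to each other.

55

Count, for each position, how many later elements it exceeds:
37 → 36, 34, 30, 28, 27, 22, 18, 13, 8, 7 → 10
36 → 34, 30, 28, 27, 22, 18, 13, 8, 7 → 9
34 → 30, 28, 27, 22, 18, 13, 8, 7 → 8
30 → 28, 27, 22, 18, 13, 8, 7 → 7
28 → 27, 22, 18, 13, 8, 7 → 6
27 → 22, 18, 13, 8, 7 → 5
22 → 18, 13, 8, 7 → 4
18 → 13, 8, 7 → 3
13 → 8, 7 → 2
8 → 7 → 1
7 → none → 0
Sum: 10 + 9 + 8 + 7 + 6 + 5 + 4 + 3 + 2 + 1 + 0 = 55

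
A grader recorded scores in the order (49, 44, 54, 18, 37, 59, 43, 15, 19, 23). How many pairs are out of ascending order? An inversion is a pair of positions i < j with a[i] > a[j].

Element-by-element contributions:
49 → 44, 18, 37, 43, 15, 19, 23 → 7
44 → 18, 37, 43, 15, 19, 23 → 6
54 → 18, 37, 43, 15, 19, 23 → 6
18 → 15 → 1
37 → 15, 19, 23 → 3
59 → 43, 15, 19, 23 → 4
43 → 15, 19, 23 → 3
15 → none → 0
19 → none → 0
23 → none → 0
Sum: 7 + 6 + 6 + 1 + 3 + 4 + 3 + 0 + 0 + 0 = 30

Out-of-order pairs: 30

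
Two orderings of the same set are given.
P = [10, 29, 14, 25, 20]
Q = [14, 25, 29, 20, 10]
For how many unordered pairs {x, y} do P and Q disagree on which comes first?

There are 6 disagreeing pairs.

Assign each item its position (1..5) in the first ordering, then rewrite the second ordering as that position sequence:
positions: 10→1, 29→2, 14→3, 25→4, 20→5
second ordering as positions: [3, 4, 2, 5, 1]
Discordant pairs = inversions in this position sequence.
3: 2, 1 → 2
4: 2, 1 → 2
2: 1 → 1
5: 1 → 1
1: 0
Total: 2 + 2 + 1 + 1 + 0 = 6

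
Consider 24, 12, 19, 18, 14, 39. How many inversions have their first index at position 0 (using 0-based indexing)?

The element at index 0 is 24.
Elements after it: 12, 19, 18, 14, 39
Those smaller than 24: 12, 19, 18, 14

4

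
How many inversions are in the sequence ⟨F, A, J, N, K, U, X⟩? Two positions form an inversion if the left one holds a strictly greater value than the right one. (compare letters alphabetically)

Inversions: 2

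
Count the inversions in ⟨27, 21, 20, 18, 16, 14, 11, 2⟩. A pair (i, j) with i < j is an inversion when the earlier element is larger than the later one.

28 inversions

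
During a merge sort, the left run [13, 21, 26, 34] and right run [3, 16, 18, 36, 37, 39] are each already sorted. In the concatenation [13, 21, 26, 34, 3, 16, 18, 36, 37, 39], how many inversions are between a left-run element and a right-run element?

There are 10 split inversions.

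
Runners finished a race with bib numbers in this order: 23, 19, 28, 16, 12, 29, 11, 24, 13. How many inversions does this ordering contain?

For each element, count later entries that are smaller:
23: 5
19: 4
28: 5
16: 3
12: 1
29: 3
11: 0
24: 1
13: 0
Sum: 5 + 4 + 5 + 3 + 1 + 3 + 0 + 1 + 0 = 22

22 inversions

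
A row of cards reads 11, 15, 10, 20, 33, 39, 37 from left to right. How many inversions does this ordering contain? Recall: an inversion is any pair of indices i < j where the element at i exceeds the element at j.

3 out-of-order pairs

Element-by-element contributions:
11: 1
15: 1
10: 0
20: 0
33: 0
39: 1
37: 0
Sum: 1 + 1 + 0 + 0 + 0 + 1 + 0 = 3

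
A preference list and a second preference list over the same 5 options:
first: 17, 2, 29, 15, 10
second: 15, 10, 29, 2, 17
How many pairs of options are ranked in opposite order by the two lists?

There are 9 pairs.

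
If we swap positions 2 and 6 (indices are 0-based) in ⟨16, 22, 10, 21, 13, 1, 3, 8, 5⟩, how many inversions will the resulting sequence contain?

Positions 2 and 6 hold 10 and 3; after swapping, the array is [16, 22, 3, 21, 13, 1, 10, 8, 5].
For each element, count later entries that are smaller:
16 → 3, 13, 1, 10, 8, 5 → 6
22 → 3, 21, 13, 1, 10, 8, 5 → 7
3 → 1 → 1
21 → 13, 1, 10, 8, 5 → 5
13 → 1, 10, 8, 5 → 4
1 → none → 0
10 → 8, 5 → 2
8 → 5 → 1
5 → none → 0
Sum: 6 + 7 + 1 + 5 + 4 + 0 + 2 + 1 + 0 = 26

26 inversions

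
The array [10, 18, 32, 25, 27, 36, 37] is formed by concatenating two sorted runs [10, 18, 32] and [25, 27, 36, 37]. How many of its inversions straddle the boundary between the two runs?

Take each right-half value and tally the left-half values above it:
r = 25: 32 → 1
r = 27: 32 → 1
r = 36: none → 0
r = 37: none → 0
Cross-inversions: 1 + 1 + 0 + 0 = 2

2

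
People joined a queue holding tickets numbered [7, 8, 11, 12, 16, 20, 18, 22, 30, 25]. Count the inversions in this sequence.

Count, for each position, how many later elements it exceeds:
7: 0
8: 0
11: 0
12: 0
16: 0
20: 1
18: 0
22: 0
30: 1
25: 0
Sum: 0 + 0 + 0 + 0 + 0 + 1 + 0 + 0 + 1 + 0 = 2

2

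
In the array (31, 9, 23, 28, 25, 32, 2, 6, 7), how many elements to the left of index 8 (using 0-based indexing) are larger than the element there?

6

The element at index 8 is 7.
Elements before it: 31, 9, 23, 28, 25, 32, 2, 6
Those larger than 7: 31, 9, 23, 28, 25, 32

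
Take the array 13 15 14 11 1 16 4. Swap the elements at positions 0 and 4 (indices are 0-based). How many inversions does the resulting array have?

Positions 0 and 4 hold 13 and 1; after swapping, the array is [1, 15, 14, 11, 13, 16, 4].
For each element, count later entries that are smaller:
1: 0
15: 4
14: 3
11: 1
13: 1
16: 1
4: 0
Sum: 0 + 4 + 3 + 1 + 1 + 1 + 0 = 10

10 inversions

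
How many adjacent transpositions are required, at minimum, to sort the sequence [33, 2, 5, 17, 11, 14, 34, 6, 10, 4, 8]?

31

Minimum adjacent swaps = number of inversions (each swap of adjacent out-of-order elements removes one inversion and no swap can remove more).
Count inversions — for each element, later elements that are smaller:
33: 2, 5, 17, 11, 14, 6, 10, 4, 8 → 9
2: none → 0
5: 4 → 1
17: 11, 14, 6, 10, 4, 8 → 6
11: 6, 10, 4, 8 → 4
14: 6, 10, 4, 8 → 4
34: 6, 10, 4, 8 → 4
6: 4 → 1
10: 4, 8 → 2
4: none → 0
8: none → 0
Total inversions: 9 + 0 + 1 + 6 + 4 + 4 + 4 + 1 + 2 + 0 + 0 = 31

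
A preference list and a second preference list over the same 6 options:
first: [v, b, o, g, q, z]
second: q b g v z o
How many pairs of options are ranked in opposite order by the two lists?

Pairs: 8

Assign each item its position (1..6) in the first ordering, then rewrite the second ordering as that position sequence:
positions: v→1, b→2, o→3, g→4, q→5, z→6
second ordering as positions: [5, 2, 4, 1, 6, 3]
Discordant pairs = inversions in this position sequence.
5: 2, 4, 1, 3 → 4
2: 1 → 1
4: 1, 3 → 2
1: 0
6: 3 → 1
3: 0
Total: 4 + 1 + 2 + 0 + 1 + 0 = 8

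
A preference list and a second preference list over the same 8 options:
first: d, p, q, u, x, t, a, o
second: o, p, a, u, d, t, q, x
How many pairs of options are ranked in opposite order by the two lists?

17 pairs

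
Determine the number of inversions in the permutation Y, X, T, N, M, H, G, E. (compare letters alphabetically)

Sweep left to right; for each value list the smaller values that follow it:
Y: 7
X: 6
T: 5
N: 4
M: 3
H: 2
G: 1
E: 0
Sum: 7 + 6 + 5 + 4 + 3 + 2 + 1 + 0 = 28

28 out-of-order pairs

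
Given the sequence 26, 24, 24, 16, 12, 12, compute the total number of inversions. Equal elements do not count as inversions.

Element-by-element contributions:
26: 5
24: 3
24: 3
16: 2
12: 0
12: 0
Sum: 5 + 3 + 3 + 2 + 0 + 0 = 13

13 inversions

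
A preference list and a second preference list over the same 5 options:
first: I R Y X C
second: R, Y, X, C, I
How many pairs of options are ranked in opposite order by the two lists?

Assign each item its position (1..5) in the first ordering, then rewrite the second ordering as that position sequence:
positions: I→1, R→2, Y→3, X→4, C→5
second ordering as positions: [2, 3, 4, 5, 1]
Discordant pairs = inversions in this position sequence.
2: 1 → 1
3: 1 → 1
4: 1 → 1
5: 1 → 1
1: 0
Total: 1 + 1 + 1 + 1 + 0 = 4

4 pairs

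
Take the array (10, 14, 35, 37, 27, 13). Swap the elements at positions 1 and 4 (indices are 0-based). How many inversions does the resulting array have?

7

Positions 1 and 4 hold 14 and 27; after swapping, the array is [10, 27, 35, 37, 14, 13].
Element-by-element contributions:
10: 0
27: 2
35: 2
37: 2
14: 1
13: 0
Sum: 0 + 2 + 2 + 2 + 1 + 0 = 7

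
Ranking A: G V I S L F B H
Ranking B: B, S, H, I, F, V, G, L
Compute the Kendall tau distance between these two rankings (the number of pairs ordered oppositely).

20 discordant pairs

Assign each item its position (1..8) in the first ordering, then rewrite the second ordering as that position sequence:
positions: G→1, V→2, I→3, S→4, L→5, F→6, B→7, H→8
second ordering as positions: [7, 4, 8, 3, 6, 2, 1, 5]
Discordant pairs = inversions in this position sequence.
7: 4, 3, 6, 2, 1, 5 → 6
4: 3, 2, 1 → 3
8: 3, 6, 2, 1, 5 → 5
3: 2, 1 → 2
6: 2, 1, 5 → 3
2: 1 → 1
1: 0
5: 0
Total: 6 + 3 + 5 + 2 + 3 + 1 + 0 + 0 = 20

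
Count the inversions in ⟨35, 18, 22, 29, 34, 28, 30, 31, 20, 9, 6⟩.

Count, for each position, how many later elements it exceeds:
35: 10
18: 2
22: 3
29: 4
34: 6
28: 3
30: 3
31: 3
20: 2
9: 1
6: 0
Sum: 10 + 2 + 3 + 4 + 6 + 3 + 3 + 3 + 2 + 1 + 0 = 37

Inversions: 37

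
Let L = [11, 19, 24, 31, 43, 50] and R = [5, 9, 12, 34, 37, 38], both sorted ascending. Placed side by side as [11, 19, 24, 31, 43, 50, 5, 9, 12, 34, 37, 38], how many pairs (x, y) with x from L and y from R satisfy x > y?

23

Take each right-half value and tally the left-half values above it:
r = 5: 11, 19, 24, 31, 43, 50 → 6
r = 9: 11, 19, 24, 31, 43, 50 → 6
r = 12: 19, 24, 31, 43, 50 → 5
r = 34: 43, 50 → 2
r = 37: 43, 50 → 2
r = 38: 43, 50 → 2
Cross-inversions: 6 + 6 + 5 + 2 + 2 + 2 = 23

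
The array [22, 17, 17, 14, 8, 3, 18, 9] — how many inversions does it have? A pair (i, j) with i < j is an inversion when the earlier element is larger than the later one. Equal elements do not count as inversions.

Count, for each position, how many later elements it exceeds:
22 → 17, 17, 14, 8, 3, 18, 9 → 7
17 → 14, 8, 3, 9 → 4
17 → 14, 8, 3, 9 → 4
14 → 8, 3, 9 → 3
8 → 3 → 1
3 → none → 0
18 → 9 → 1
9 → none → 0
Sum: 7 + 4 + 4 + 3 + 1 + 0 + 1 + 0 = 20

20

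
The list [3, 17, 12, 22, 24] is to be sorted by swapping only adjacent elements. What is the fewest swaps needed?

1 swap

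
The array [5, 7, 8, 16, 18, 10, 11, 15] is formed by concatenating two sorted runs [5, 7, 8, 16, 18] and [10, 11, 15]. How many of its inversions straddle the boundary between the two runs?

For each element r of the right run, count left-run elements greater than r:
r = 10: 16, 18 → 2
r = 11: 16, 18 → 2
r = 15: 16, 18 → 2
Cross-inversions: 2 + 2 + 2 = 6

6 split inversions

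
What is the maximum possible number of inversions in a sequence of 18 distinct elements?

153 inversions

A reversed (strictly descending) arrangement makes every pair an inversion, giving C(18, 2) inversions.
C(18, 2) = 18·17/2 = 153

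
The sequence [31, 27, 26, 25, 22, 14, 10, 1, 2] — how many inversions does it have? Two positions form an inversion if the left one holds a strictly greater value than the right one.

35 out-of-order pairs

For each element, count later entries that are smaller:
31 → 27, 26, 25, 22, 14, 10, 1, 2 → 8
27 → 26, 25, 22, 14, 10, 1, 2 → 7
26 → 25, 22, 14, 10, 1, 2 → 6
25 → 22, 14, 10, 1, 2 → 5
22 → 14, 10, 1, 2 → 4
14 → 10, 1, 2 → 3
10 → 1, 2 → 2
1 → none → 0
2 → none → 0
Sum: 8 + 7 + 6 + 5 + 4 + 3 + 2 + 0 + 0 = 35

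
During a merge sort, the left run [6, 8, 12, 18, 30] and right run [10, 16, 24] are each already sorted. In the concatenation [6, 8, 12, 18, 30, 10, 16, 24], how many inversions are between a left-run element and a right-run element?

Take each right-half value and tally the left-half values above it:
r = 10: 12, 18, 30 → 3
r = 16: 18, 30 → 2
r = 24: 30 → 1
Cross-inversions: 3 + 2 + 1 = 6

There are 6 split inversions.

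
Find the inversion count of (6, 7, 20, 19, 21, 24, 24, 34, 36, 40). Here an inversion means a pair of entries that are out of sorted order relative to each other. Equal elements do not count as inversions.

1 out-of-order pair

Sweep left to right; for each value list the smaller values that follow it:
6 → none → 0
7 → none → 0
20 → 19 → 1
19 → none → 0
21 → none → 0
24 → none → 0
24 → none → 0
34 → none → 0
36 → none → 0
40 → none → 0
Sum: 0 + 0 + 1 + 0 + 0 + 0 + 0 + 0 + 0 + 0 = 1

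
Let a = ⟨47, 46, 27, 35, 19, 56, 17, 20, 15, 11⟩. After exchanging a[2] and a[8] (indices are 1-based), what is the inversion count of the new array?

Inversions: 32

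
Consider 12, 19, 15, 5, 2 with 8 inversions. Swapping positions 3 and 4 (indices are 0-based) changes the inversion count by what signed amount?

-1

Positions 3 and 4 hold 5 and 2; after swapping, the array is [12, 19, 15, 2, 5].
Element-by-element contributions:
12: 2
19: 3
15: 2
2: 0
5: 0
Sum: 2 + 3 + 2 + 0 + 0 = 7
Change: 7 − 8 = -1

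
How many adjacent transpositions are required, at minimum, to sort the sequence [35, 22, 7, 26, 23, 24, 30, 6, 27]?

The minimum number of adjacent swaps to sort an array equals its inversion count, since every such swap removes exactly one inversion.
Count inversions — for each element, later elements that are smaller:
35: 22, 7, 26, 23, 24, 30, 6, 27 → 8
22: 7, 6 → 2
7: 6 → 1
26: 23, 24, 6 → 3
23: 6 → 1
24: 6 → 1
30: 6, 27 → 2
6: none → 0
27: none → 0
Total inversions: 8 + 2 + 1 + 3 + 1 + 1 + 2 + 0 + 0 = 18

18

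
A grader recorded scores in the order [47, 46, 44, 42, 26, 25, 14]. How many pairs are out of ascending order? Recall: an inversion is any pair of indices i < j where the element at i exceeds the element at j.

21

Sweep left to right; for each value list the smaller values that follow it:
47 → 46, 44, 42, 26, 25, 14 → 6
46 → 44, 42, 26, 25, 14 → 5
44 → 42, 26, 25, 14 → 4
42 → 26, 25, 14 → 3
26 → 25, 14 → 2
25 → 14 → 1
14 → none → 0
Sum: 6 + 5 + 4 + 3 + 2 + 1 + 0 = 21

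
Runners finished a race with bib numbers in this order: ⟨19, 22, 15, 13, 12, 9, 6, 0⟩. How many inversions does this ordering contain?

Element-by-element contributions:
19: 6
22: 6
15: 5
13: 4
12: 3
9: 2
6: 1
0: 0
Sum: 6 + 6 + 5 + 4 + 3 + 2 + 1 + 0 = 27

27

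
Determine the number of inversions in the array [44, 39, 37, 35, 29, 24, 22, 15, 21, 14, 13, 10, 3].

For each element, count later entries that are smaller:
44 → 39, 37, 35, 29, 24, 22, 15, 21, 14, 13, 10, 3 → 12
39 → 37, 35, 29, 24, 22, 15, 21, 14, 13, 10, 3 → 11
37 → 35, 29, 24, 22, 15, 21, 14, 13, 10, 3 → 10
35 → 29, 24, 22, 15, 21, 14, 13, 10, 3 → 9
29 → 24, 22, 15, 21, 14, 13, 10, 3 → 8
24 → 22, 15, 21, 14, 13, 10, 3 → 7
22 → 15, 21, 14, 13, 10, 3 → 6
15 → 14, 13, 10, 3 → 4
21 → 14, 13, 10, 3 → 4
14 → 13, 10, 3 → 3
13 → 10, 3 → 2
10 → 3 → 1
3 → none → 0
Sum: 12 + 11 + 10 + 9 + 8 + 7 + 6 + 4 + 4 + 3 + 2 + 1 + 0 = 77

77 inversions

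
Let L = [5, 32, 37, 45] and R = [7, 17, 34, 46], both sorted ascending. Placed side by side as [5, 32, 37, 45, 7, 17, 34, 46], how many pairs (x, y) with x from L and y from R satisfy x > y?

For each element r of the right run, count left-run elements greater than r:
r = 7: 32, 37, 45 → 3
r = 17: 32, 37, 45 → 3
r = 34: 37, 45 → 2
r = 46: none → 0
Cross-inversions: 3 + 3 + 2 + 0 = 8

8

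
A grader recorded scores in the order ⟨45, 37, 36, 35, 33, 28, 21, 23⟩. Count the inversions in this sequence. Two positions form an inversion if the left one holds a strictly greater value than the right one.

27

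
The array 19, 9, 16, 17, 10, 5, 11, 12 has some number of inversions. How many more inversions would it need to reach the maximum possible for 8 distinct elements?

Maximum inversions for 8 distinct elements is C(8, 2) = 8·7/2 = 28.
Current inversions — for each element, count later smaller elements:
19: 7
9: 1
16: 4
17: 4
10: 1
5: 0
11: 0
12: 0
Current total: 7 + 1 + 4 + 4 + 1 + 0 + 0 + 0 = 17
Shortfall: 28 − 17 = 11

11 inversions short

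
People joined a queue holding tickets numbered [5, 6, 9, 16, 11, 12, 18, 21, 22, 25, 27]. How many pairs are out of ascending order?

Sweep left to right; for each value list the smaller values that follow it:
5: 0
6: 0
9: 0
16: 2
11: 0
12: 0
18: 0
21: 0
22: 0
25: 0
27: 0
Sum: 0 + 0 + 0 + 2 + 0 + 0 + 0 + 0 + 0 + 0 + 0 = 2

2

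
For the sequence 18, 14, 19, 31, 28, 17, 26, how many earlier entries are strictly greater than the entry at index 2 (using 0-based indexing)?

The element at index 2 is 19.
Elements before it: 18, 14
None of them are larger than 19.

0 such elements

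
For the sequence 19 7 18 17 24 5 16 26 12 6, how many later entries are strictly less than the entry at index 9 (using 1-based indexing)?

1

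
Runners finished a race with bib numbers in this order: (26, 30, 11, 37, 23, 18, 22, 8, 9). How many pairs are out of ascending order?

Sweep left to right; for each value list the smaller values that follow it:
26 → 11, 23, 18, 22, 8, 9 → 6
30 → 11, 23, 18, 22, 8, 9 → 6
11 → 8, 9 → 2
37 → 23, 18, 22, 8, 9 → 5
23 → 18, 22, 8, 9 → 4
18 → 8, 9 → 2
22 → 8, 9 → 2
8 → none → 0
9 → none → 0
Sum: 6 + 6 + 2 + 5 + 4 + 2 + 2 + 0 + 0 = 27

There are 27 inversions.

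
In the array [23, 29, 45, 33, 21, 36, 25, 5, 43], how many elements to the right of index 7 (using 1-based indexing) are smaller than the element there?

The element at index 7 is 25.
Elements after it: 5, 43
Those smaller than 25: 5

1 such element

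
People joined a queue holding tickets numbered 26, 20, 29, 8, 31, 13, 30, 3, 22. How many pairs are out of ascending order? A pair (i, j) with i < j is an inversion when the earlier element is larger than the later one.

There are 20 out-of-order pairs.

For each element, count later entries that are smaller:
26: 5
20: 3
29: 4
8: 1
31: 4
13: 1
30: 2
3: 0
22: 0
Sum: 5 + 3 + 4 + 1 + 4 + 1 + 2 + 0 + 0 = 20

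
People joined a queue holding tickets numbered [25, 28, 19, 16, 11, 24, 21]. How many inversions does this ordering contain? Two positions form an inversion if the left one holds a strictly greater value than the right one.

For each element, count later entries that are smaller:
25 → 19, 16, 11, 24, 21 → 5
28 → 19, 16, 11, 24, 21 → 5
19 → 16, 11 → 2
16 → 11 → 1
11 → none → 0
24 → 21 → 1
21 → none → 0
Sum: 5 + 5 + 2 + 1 + 0 + 1 + 0 = 14

14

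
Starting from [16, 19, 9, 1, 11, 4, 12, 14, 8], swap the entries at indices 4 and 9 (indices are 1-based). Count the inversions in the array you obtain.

Positions 4 and 9 hold 1 and 8; after swapping, the array is [16, 19, 9, 8, 11, 4, 12, 14, 1].
Count, for each position, how many later elements it exceeds:
16 → 9, 8, 11, 4, 12, 14, 1 → 7
19 → 9, 8, 11, 4, 12, 14, 1 → 7
9 → 8, 4, 1 → 3
8 → 4, 1 → 2
11 → 4, 1 → 2
4 → 1 → 1
12 → 1 → 1
14 → 1 → 1
1 → none → 0
Sum: 7 + 7 + 3 + 2 + 2 + 1 + 1 + 1 + 0 = 24

There are 24 inversions.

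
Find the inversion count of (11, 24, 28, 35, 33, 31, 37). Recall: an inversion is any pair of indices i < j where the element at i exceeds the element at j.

There are 3 inversions.

Element-by-element contributions:
11 → none → 0
24 → none → 0
28 → none → 0
35 → 33, 31 → 2
33 → 31 → 1
31 → none → 0
37 → none → 0
Sum: 0 + 0 + 0 + 2 + 1 + 0 + 0 = 3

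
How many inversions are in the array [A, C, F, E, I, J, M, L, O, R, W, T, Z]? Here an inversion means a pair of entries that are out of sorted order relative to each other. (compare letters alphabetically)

3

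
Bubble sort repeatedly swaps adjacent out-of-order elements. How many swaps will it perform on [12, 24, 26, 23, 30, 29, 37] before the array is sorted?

The minimum number of adjacent swaps to sort an array equals its inversion count, since every such swap removes exactly one inversion.
Count inversions — for each element, later elements that are smaller:
12: none → 0
24: 23 → 1
26: 23 → 1
23: none → 0
30: 29 → 1
29: none → 0
37: none → 0
Total inversions: 0 + 1 + 1 + 0 + 1 + 0 + 0 = 3

3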